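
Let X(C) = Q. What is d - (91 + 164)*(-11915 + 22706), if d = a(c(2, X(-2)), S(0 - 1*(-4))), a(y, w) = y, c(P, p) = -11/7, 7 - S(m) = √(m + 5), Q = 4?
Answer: -19261946/7 ≈ -2.7517e+6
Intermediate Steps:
X(C) = 4
S(m) = 7 - √(5 + m) (S(m) = 7 - √(m + 5) = 7 - √(5 + m))
c(P, p) = -11/7 (c(P, p) = -11*⅐ = -11/7)
d = -11/7 ≈ -1.5714
d - (91 + 164)*(-11915 + 22706) = -11/7 - (91 + 164)*(-11915 + 22706) = -11/7 - 255*10791 = -11/7 - 1*2751705 = -11/7 - 2751705 = -19261946/7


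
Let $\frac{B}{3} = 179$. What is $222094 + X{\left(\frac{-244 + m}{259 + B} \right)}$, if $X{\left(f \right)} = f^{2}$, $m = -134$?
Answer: $\frac{35180613697}{158404} \approx 2.2209 \cdot 10^{5}$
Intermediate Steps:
$B = 537$ ($B = 3 \cdot 179 = 537$)
$222094 + X{\left(\frac{-244 + m}{259 + B} \right)} = 222094 + \left(\frac{-244 - 134}{259 + 537}\right)^{2} = 222094 + \left(- \frac{378}{796}\right)^{2} = 222094 + \left(\left(-378\right) \frac{1}{796}\right)^{2} = 222094 + \left(- \frac{189}{398}\right)^{2} = 222094 + \frac{35721}{158404} = \frac{35180613697}{158404}$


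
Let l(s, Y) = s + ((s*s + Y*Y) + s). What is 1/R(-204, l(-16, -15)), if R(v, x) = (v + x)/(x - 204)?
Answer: 1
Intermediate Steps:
l(s, Y) = Y² + s² + 2*s (l(s, Y) = s + ((s² + Y²) + s) = s + ((Y² + s²) + s) = s + (s + Y² + s²) = Y² + s² + 2*s)
R(v, x) = (v + x)/(-204 + x)
1/R(-204, l(-16, -15)) = 1/((-204 + ((-15)² + (-16)² + 2*(-16)))/(-204 + ((-15)² + (-16)² + 2*(-16)))) = 1/((-204 + (225 + 256 - 32))/(-204 + (225 + 256 - 32))) = 1/((-204 + 449)/(-204 + 449)) = 1/(245/245) = 1/((1/245)*245) = 1/1 = 1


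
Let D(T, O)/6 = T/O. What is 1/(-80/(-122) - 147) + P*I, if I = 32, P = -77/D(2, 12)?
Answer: -21996189/8927 ≈ -2464.0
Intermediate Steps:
D(T, O) = 6*T/O (D(T, O) = 6*(T/O) = 6*T/O)
P = -77 (P = -77/1 = -77*1 = -77)
1/(-80/(-122) - 147) + P*I = 1/(-80/(-122) - 147) - 77*32 = 1/(-80*(-1/122) - 147) - 2464 = 1/(40/61 - 147) - 2464 = 1/(-8927/61) - 2464 = -61/8927 - 2464 = -21996189/8927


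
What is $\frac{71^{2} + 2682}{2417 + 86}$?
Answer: $\frac{7723}{2503} \approx 3.0855$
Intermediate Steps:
$\frac{71^{2} + 2682}{2417 + 86} = \frac{5041 + 2682}{2503} = 7723 \cdot \frac{1}{2503} = \frac{7723}{2503}$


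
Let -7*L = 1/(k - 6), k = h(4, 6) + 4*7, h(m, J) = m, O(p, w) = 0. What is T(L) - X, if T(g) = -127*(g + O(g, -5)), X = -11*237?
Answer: 474601/182 ≈ 2607.7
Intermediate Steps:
X = -2607
k = 32 (k = 4 + 4*7 = 4 + 28 = 32)
L = -1/182 (L = -1/(7*(32 - 6)) = -⅐/26 = -⅐*1/26 = -1/182 ≈ -0.0054945)
T(g) = -127*g (T(g) = -127*(g + 0) = -127*g)
T(L) - X = -127*(-1/182) - 1*(-2607) = 127/182 + 2607 = 474601/182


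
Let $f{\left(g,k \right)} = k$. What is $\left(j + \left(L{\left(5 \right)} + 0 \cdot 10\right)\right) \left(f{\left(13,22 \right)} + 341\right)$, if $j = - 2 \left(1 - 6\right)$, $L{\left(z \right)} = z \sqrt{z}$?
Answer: $3630 + 1815 \sqrt{5} \approx 7688.5$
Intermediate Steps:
$L{\left(z \right)} = z^{\frac{3}{2}}$
$j = 10$ ($j = \left(-2\right) \left(-5\right) = 10$)
$\left(j + \left(L{\left(5 \right)} + 0 \cdot 10\right)\right) \left(f{\left(13,22 \right)} + 341\right) = \left(10 + \left(5^{\frac{3}{2}} + 0 \cdot 10\right)\right) \left(22 + 341\right) = \left(10 + \left(5 \sqrt{5} + 0\right)\right) 363 = \left(10 + 5 \sqrt{5}\right) 363 = 3630 + 1815 \sqrt{5}$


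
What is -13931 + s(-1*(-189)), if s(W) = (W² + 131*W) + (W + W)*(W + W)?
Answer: 189433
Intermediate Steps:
s(W) = 5*W² + 131*W (s(W) = (W² + 131*W) + (2*W)*(2*W) = (W² + 131*W) + 4*W² = 5*W² + 131*W)
-13931 + s(-1*(-189)) = -13931 + (-1*(-189))*(131 + 5*(-1*(-189))) = -13931 + 189*(131 + 5*189) = -13931 + 189*(131 + 945) = -13931 + 189*1076 = -13931 + 203364 = 189433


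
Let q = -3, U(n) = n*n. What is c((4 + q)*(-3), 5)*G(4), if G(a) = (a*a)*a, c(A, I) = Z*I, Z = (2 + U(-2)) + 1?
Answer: 2240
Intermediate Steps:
U(n) = n²
Z = 7 (Z = (2 + (-2)²) + 1 = (2 + 4) + 1 = 6 + 1 = 7)
c(A, I) = 7*I
G(a) = a³ (G(a) = a²*a = a³)
c((4 + q)*(-3), 5)*G(4) = (7*5)*4³ = 35*64 = 2240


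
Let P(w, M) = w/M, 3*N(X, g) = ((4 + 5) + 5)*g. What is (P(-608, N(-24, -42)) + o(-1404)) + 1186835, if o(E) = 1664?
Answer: 58236603/49 ≈ 1.1885e+6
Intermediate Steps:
N(X, g) = 14*g/3 (N(X, g) = (((4 + 5) + 5)*g)/3 = ((9 + 5)*g)/3 = (14*g)/3 = 14*g/3)
(P(-608, N(-24, -42)) + o(-1404)) + 1186835 = (-608/((14/3)*(-42)) + 1664) + 1186835 = (-608/(-196) + 1664) + 1186835 = (-608*(-1/196) + 1664) + 1186835 = (152/49 + 1664) + 1186835 = 81688/49 + 1186835 = 58236603/49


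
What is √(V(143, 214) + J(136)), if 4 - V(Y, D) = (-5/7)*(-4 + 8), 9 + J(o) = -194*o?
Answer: I*√1292921/7 ≈ 162.44*I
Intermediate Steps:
J(o) = -9 - 194*o
V(Y, D) = 48/7 (V(Y, D) = 4 - (-5/7)*(-4 + 8) = 4 - (-5*⅐)*4 = 4 - (-5)*4/7 = 4 - 1*(-20/7) = 4 + 20/7 = 48/7)
√(V(143, 214) + J(136)) = √(48/7 + (-9 - 194*136)) = √(48/7 + (-9 - 26384)) = √(48/7 - 26393) = √(-184703/7) = I*√1292921/7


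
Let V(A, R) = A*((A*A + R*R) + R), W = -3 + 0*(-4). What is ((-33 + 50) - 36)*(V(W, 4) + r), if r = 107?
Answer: -380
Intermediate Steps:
W = -3 (W = -3 + 0 = -3)
V(A, R) = A*(R + A² + R²) (V(A, R) = A*((A² + R²) + R) = A*(R + A² + R²))
((-33 + 50) - 36)*(V(W, 4) + r) = ((-33 + 50) - 36)*(-3*(4 + (-3)² + 4²) + 107) = (17 - 36)*(-3*(4 + 9 + 16) + 107) = -19*(-3*29 + 107) = -19*(-87 + 107) = -19*20 = -380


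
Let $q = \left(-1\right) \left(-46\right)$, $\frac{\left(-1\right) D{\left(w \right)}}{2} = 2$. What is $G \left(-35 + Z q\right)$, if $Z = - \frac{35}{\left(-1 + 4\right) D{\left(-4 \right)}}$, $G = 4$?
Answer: $\frac{1190}{3} \approx 396.67$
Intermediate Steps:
$D{\left(w \right)} = -4$ ($D{\left(w \right)} = \left(-2\right) 2 = -4$)
$q = 46$
$Z = \frac{35}{12}$ ($Z = - \frac{35}{\left(-1 + 4\right) \left(-4\right)} = - \frac{35}{3 \left(-4\right)} = - \frac{35}{-12} = \left(-35\right) \left(- \frac{1}{12}\right) = \frac{35}{12} \approx 2.9167$)
$G \left(-35 + Z q\right) = 4 \left(-35 + \frac{35}{12} \cdot 46\right) = 4 \left(-35 + \frac{805}{6}\right) = 4 \cdot \frac{595}{6} = \frac{1190}{3}$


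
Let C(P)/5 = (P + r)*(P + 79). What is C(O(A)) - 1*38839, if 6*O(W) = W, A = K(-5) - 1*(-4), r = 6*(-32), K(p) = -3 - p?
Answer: -115239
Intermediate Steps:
r = -192
A = 6 (A = (-3 - 1*(-5)) - 1*(-4) = (-3 + 5) + 4 = 2 + 4 = 6)
O(W) = W/6
C(P) = 5*(-192 + P)*(79 + P) (C(P) = 5*((P - 192)*(P + 79)) = 5*((-192 + P)*(79 + P)) = 5*(-192 + P)*(79 + P))
C(O(A)) - 1*38839 = (-75840 - 565*6/6 + 5*((⅙)*6)²) - 1*38839 = (-75840 - 565*1 + 5*1²) - 38839 = (-75840 - 565 + 5*1) - 38839 = (-75840 - 565 + 5) - 38839 = -76400 - 38839 = -115239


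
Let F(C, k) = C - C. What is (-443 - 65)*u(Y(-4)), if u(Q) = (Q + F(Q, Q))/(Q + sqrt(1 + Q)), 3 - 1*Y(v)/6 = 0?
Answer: -164592/305 + 9144*sqrt(19)/305 ≈ -408.96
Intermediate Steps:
Y(v) = 18 (Y(v) = 18 - 6*0 = 18 + 0 = 18)
F(C, k) = 0
u(Q) = Q/(Q + sqrt(1 + Q)) (u(Q) = (Q + 0)/(Q + sqrt(1 + Q)) = Q/(Q + sqrt(1 + Q)))
(-443 - 65)*u(Y(-4)) = (-443 - 65)*(18/(18 + sqrt(1 + 18))) = -9144/(18 + sqrt(19))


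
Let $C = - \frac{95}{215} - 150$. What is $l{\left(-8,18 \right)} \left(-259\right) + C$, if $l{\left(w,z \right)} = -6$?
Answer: $\frac{60353}{43} \approx 1403.6$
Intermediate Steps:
$C = - \frac{6469}{43}$ ($C = \left(-95\right) \frac{1}{215} - 150 = - \frac{19}{43} - 150 = - \frac{6469}{43} \approx -150.44$)
$l{\left(-8,18 \right)} \left(-259\right) + C = \left(-6\right) \left(-259\right) - \frac{6469}{43} = 1554 - \frac{6469}{43} = \frac{60353}{43}$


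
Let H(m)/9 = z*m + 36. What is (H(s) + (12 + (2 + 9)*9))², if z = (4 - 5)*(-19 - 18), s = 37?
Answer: 162715536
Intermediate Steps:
z = 37 (z = -1*(-37) = 37)
H(m) = 324 + 333*m (H(m) = 9*(37*m + 36) = 9*(36 + 37*m) = 324 + 333*m)
(H(s) + (12 + (2 + 9)*9))² = ((324 + 333*37) + (12 + (2 + 9)*9))² = ((324 + 12321) + (12 + 11*9))² = (12645 + (12 + 99))² = (12645 + 111)² = 12756² = 162715536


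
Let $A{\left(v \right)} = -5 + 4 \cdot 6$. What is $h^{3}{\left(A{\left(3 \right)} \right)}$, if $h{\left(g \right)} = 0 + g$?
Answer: $6859$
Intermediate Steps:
$A{\left(v \right)} = 19$ ($A{\left(v \right)} = -5 + 24 = 19$)
$h{\left(g \right)} = g$
$h^{3}{\left(A{\left(3 \right)} \right)} = 19^{3} = 6859$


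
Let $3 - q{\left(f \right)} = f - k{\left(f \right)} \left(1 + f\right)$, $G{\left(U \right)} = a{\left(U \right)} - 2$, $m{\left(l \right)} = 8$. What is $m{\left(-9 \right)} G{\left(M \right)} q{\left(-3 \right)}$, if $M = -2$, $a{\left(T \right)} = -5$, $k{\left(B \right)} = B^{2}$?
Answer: $672$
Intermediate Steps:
$G{\left(U \right)} = -7$ ($G{\left(U \right)} = -5 - 2 = -7$)
$q{\left(f \right)} = 3 - f + f^{2} \left(1 + f\right)$ ($q{\left(f \right)} = 3 - \left(f - f^{2} \left(1 + f\right)\right) = 3 + \left(- f + f^{2} \left(1 + f\right)\right) = 3 - f + f^{2} \left(1 + f\right)$)
$m{\left(-9 \right)} G{\left(M \right)} q{\left(-3 \right)} = 8 \left(-7\right) \left(3 + \left(-3\right)^{2} + \left(-3\right)^{3} - -3\right) = - 56 \left(3 + 9 - 27 + 3\right) = \left(-56\right) \left(-12\right) = 672$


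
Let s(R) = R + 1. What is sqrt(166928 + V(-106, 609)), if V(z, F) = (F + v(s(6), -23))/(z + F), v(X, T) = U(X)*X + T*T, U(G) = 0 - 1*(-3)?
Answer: sqrt(42234869329)/503 ≈ 408.57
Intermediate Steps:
U(G) = 3 (U(G) = 0 + 3 = 3)
s(R) = 1 + R
v(X, T) = T**2 + 3*X (v(X, T) = 3*X + T*T = 3*X + T**2 = T**2 + 3*X)
V(z, F) = (550 + F)/(F + z) (V(z, F) = (F + ((-23)**2 + 3*(1 + 6)))/(z + F) = (F + (529 + 3*7))/(F + z) = (F + (529 + 21))/(F + z) = (F + 550)/(F + z) = (550 + F)/(F + z))
sqrt(166928 + V(-106, 609)) = sqrt(166928 + (550 + 609)/(609 - 106)) = sqrt(166928 + 1159/503) = sqrt(83965943/503) = sqrt(42234869329)/503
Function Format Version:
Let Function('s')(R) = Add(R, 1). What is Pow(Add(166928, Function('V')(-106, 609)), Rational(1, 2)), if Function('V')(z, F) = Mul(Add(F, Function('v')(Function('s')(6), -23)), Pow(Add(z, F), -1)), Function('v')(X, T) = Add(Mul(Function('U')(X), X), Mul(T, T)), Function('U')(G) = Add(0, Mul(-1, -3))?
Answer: Mul(Rational(1, 503), Pow(42234869329, Rational(1, 2))) ≈ 408.57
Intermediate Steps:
Function('U')(G) = 3 (Function('U')(G) = Add(0, 3) = 3)
Function('s')(R) = Add(1, R)
Function('v')(X, T) = Add(Pow(T, 2), Mul(3, X)) (Function('v')(X, T) = Add(Mul(3, X), Mul(T, T)) = Add(Mul(3, X), Pow(T, 2)) = Add(Pow(T, 2), Mul(3, X)))
Function('V')(z, F) = Mul(Pow(Add(F, z), -1), Add(550, F)) (Function('V')(z, F) = Mul(Add(F, Add(Pow(-23, 2), Mul(3, Add(1, 6)))), Pow(Add(z, F), -1)) = Mul(Add(F, Add(529, Mul(3, 7))), Pow(Add(F, z), -1)) = Mul(Add(F, Add(529, 21)), Pow(Add(F, z), -1)) = Mul(Add(F, 550), Pow(Add(F, z), -1)) = Mul(Add(550, F), Pow(Add(F, z), -1)) = Mul(Pow(Add(F, z), -1), Add(550, F)))
Pow(Add(166928, Function('V')(-106, 609)), Rational(1, 2)) = Pow(Add(166928, Mul(Pow(Add(609, -106), -1), Add(550, 609))), Rational(1, 2)) = Pow(Add(166928, Mul(Pow(503, -1), 1159)), Rational(1, 2)) = Pow(Add(166928, Mul(Rational(1, 503), 1159)), Rational(1, 2)) = Pow(Add(166928, Rational(1159, 503)), Rational(1, 2)) = Pow(Rational(83965943, 503), Rational(1, 2)) = Mul(Rational(1, 503), Pow(42234869329, Rational(1, 2)))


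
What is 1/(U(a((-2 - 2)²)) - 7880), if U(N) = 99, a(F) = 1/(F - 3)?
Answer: -1/7781 ≈ -0.00012852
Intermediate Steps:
a(F) = 1/(-3 + F)
1/(U(a((-2 - 2)²)) - 7880) = 1/(99 - 7880) = 1/(-7781) = -1/7781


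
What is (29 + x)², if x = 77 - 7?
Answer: 9801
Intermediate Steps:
x = 70
(29 + x)² = (29 + 70)² = 99² = 9801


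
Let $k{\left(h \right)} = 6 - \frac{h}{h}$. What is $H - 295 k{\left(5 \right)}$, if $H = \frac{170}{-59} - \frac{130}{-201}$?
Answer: $- \frac{17518525}{11859} \approx -1477.2$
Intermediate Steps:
$k{\left(h \right)} = 5$ ($k{\left(h \right)} = 6 - 1 = 5$)
$H = - \frac{26500}{11859}$ ($H = 170 \left(- \frac{1}{59}\right) - - \frac{130}{201} = - \frac{170}{59} + \frac{130}{201} = - \frac{26500}{11859} \approx -2.2346$)
$H - 295 k{\left(5 \right)} = - \frac{26500}{11859} - 1475 = - \frac{17518525}{11859}$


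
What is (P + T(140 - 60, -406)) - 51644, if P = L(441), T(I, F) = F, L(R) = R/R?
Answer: -52049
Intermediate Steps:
L(R) = 1
P = 1
(P + T(140 - 60, -406)) - 51644 = (1 - 406) - 51644 = -405 - 51644 = -52049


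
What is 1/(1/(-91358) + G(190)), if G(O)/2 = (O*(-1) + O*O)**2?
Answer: 91358/235617416319599 ≈ 3.8774e-10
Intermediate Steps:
G(O) = 2*(O**2 - O)**2 (G(O) = 2*(O*(-1) + O*O)**2 = 2*(-O + O**2)**2 = 2*(O**2 - O)**2)
1/(1/(-91358) + G(190)) = 1/(1/(-91358) + 2*190**2*(-1 + 190)**2) = 1/(-1/91358 + 2*36100*189**2) = 1/(-1/91358 + 2*36100*35721) = 1/(-1/91358 + 2579056200) = 1/(235617416319599/91358) = 91358/235617416319599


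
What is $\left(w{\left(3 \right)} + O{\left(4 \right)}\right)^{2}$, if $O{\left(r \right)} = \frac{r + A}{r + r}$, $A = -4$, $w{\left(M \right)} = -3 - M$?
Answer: $36$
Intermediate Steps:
$O{\left(r \right)} = \frac{-4 + r}{2 r}$ ($O{\left(r \right)} = \frac{r - 4}{r + r} = \frac{-4 + r}{2 r}$)
$\left(w{\left(3 \right)} + O{\left(4 \right)}\right)^{2} = \left(\left(-3 - 3\right) + \frac{-4 + 4}{2 \cdot 4}\right)^{2} = \left(\left(-3 - 3\right) + \frac{1}{2} \cdot \frac{1}{4} \cdot 0\right)^{2} = \left(-6 + 0\right)^{2} = \left(-6\right)^{2} = 36$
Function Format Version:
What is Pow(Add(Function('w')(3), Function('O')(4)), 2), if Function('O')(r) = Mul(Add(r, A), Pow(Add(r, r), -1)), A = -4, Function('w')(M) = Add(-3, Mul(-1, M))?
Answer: 36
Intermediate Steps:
Function('O')(r) = Mul(Rational(1, 2), Pow(r, -1), Add(-4, r)) (Function('O')(r) = Mul(Add(r, -4), Pow(Add(r, r), -1)) = Mul(Add(-4, r), Pow(Mul(2, r), -1)) = Mul(Add(-4, r), Mul(Rational(1, 2), Pow(r, -1))) = Mul(Rational(1, 2), Pow(r, -1), Add(-4, r)))
Pow(Add(Function('w')(3), Function('O')(4)), 2) = Pow(Add(Add(-3, Mul(-1, 3)), Mul(Rational(1, 2), Pow(4, -1), Add(-4, 4))), 2) = Pow(Add(Add(-3, -3), Mul(Rational(1, 2), Rational(1, 4), 0)), 2) = Pow(Add(-6, 0), 2) = Pow(-6, 2) = 36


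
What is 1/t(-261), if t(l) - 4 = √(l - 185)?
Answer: 2/231 - I*√446/462 ≈ 0.008658 - 0.045712*I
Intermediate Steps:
t(l) = 4 + √(-185 + l) (t(l) = 4 + √(l - 185) = 4 + √(-185 + l))
1/t(-261) = 1/(4 + √(-185 - 261)) = 1/(4 + √(-446)) = 1/(4 + I*√446)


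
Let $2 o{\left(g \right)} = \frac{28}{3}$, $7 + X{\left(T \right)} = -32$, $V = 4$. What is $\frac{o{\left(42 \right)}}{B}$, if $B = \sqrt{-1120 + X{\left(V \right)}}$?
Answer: $- \frac{14 i \sqrt{1159}}{3477} \approx - 0.13708 i$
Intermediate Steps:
$X{\left(T \right)} = -39$ ($X{\left(T \right)} = -7 - 32 = -39$)
$o{\left(g \right)} = \frac{14}{3}$ ($o{\left(g \right)} = \frac{28 \cdot \frac{1}{3}}{2} = \frac{1}{2} \cdot \frac{28}{3} = \frac{14}{3}$)
$B = i \sqrt{1159}$ ($B = \sqrt{-1120 - 39} = \sqrt{-1159} = i \sqrt{1159} \approx 34.044 i$)
$\frac{o{\left(42 \right)}}{B} = \frac{14}{3 i \sqrt{1159}} = \frac{14 \left(- \frac{i \sqrt{1159}}{1159}\right)}{3} = - \frac{14 i \sqrt{1159}}{3477}$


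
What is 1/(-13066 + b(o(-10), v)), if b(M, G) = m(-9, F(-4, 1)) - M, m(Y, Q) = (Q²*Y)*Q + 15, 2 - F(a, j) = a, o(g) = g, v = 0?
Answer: -1/14985 ≈ -6.6733e-5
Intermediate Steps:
F(a, j) = 2 - a
m(Y, Q) = 15 + Y*Q³ (m(Y, Q) = (Y*Q²)*Q + 15 = Y*Q³ + 15 = 15 + Y*Q³)
b(M, G) = -1929 - M (b(M, G) = (15 - 9*(2 - 1*(-4))³) - M = (15 - 9*(2 + 4)³) - M = (15 - 9*6³) - M = (15 - 9*216) - M = (15 - 1944) - M = -1929 - M)
1/(-13066 + b(o(-10), v)) = 1/(-13066 + (-1929 - 1*(-10))) = 1/(-13066 + (-1929 + 10)) = 1/(-13066 - 1919) = 1/(-14985) = -1/14985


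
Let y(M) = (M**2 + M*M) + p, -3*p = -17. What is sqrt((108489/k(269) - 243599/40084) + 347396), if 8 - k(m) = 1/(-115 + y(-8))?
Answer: 3*sqrt(3190934731698769605)/8918690 ≈ 600.87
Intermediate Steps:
p = 17/3 (p = -1/3*(-17) = 17/3 ≈ 5.6667)
y(M) = 17/3 + 2*M**2 (y(M) = (M**2 + M*M) + 17/3 = (M**2 + M**2) + 17/3 = 2*M**2 + 17/3 = 17/3 + 2*M**2)
k(m) = 445/56 (k(m) = 8 - 1/(-115 + (17/3 + 2*(-8)**2)) = 8 - 1/(-115 + (17/3 + 2*64)) = 8 - 1/(-115 + (17/3 + 128)) = 8 - 1/(-115 + 401/3) = 8 - 1/56/3 = 8 - 1*3/56 = 8 - 3/56 = 445/56)
sqrt((108489/k(269) - 243599/40084) + 347396) = sqrt((108489/(445/56) - 243599/40084) + 347396) = sqrt((108489*(56/445) - 243599*1/40084) + 347396) = sqrt((6075384/445 - 243599/40084) + 347396) = sqrt(243417290701/17837380 + 347396) = sqrt(6440051753181/17837380) = 3*sqrt(3190934731698769605)/8918690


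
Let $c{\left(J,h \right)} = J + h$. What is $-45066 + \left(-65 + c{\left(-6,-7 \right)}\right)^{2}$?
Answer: $-38982$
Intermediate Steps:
$-45066 + \left(-65 + c{\left(-6,-7 \right)}\right)^{2} = -45066 + \left(-65 - 13\right)^{2} = -45066 + \left(-78\right)^{2} = -45066 + 6084 = -38982$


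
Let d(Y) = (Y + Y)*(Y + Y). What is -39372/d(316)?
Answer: -9843/99856 ≈ -0.098572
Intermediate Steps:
d(Y) = 4*Y² (d(Y) = (2*Y)*(2*Y) = 4*Y²)
-39372/d(316) = -39372/(4*316²) = -39372/(4*99856) = -39372/399424 = -39372*1/399424 = -9843/99856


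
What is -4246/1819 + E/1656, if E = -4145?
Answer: -14571131/3012264 ≈ -4.8373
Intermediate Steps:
-4246/1819 + E/1656 = -4246/1819 - 4145/1656 = -14571131/3012264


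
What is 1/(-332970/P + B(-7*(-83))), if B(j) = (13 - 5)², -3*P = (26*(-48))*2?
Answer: -416/139861 ≈ -0.0029744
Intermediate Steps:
P = 832 (P = -26*(-48)*2/3 = -(-416)*2 = -⅓*(-2496) = 832)
B(j) = 64 (B(j) = 8² = 64)
1/(-332970/P + B(-7*(-83))) = 1/(-332970/832 + 64) = 1/(-332970*1/832 + 64) = 1/(-166485/416 + 64) = 1/(-139861/416) = -416/139861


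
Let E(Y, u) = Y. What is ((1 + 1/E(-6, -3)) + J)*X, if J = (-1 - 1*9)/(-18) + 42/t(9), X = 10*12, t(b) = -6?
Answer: -2020/3 ≈ -673.33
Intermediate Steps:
X = 120
J = -58/9 (J = (-1 - 1*9)/(-18) + 42/(-6) = (-1 - 9)*(-1/18) + 42*(-1/6) = -10*(-1/18) - 7 = 5/9 - 7 = -58/9 ≈ -6.4444)
((1 + 1/E(-6, -3)) + J)*X = ((1 + 1/(-6)) - 58/9)*120 = ((1 - 1/6) - 58/9)*120 = (5/6 - 58/9)*120 = -101/18*120 = -2020/3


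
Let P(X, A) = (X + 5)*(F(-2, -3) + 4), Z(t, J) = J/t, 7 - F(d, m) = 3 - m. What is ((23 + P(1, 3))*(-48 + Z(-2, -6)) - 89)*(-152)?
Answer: 376048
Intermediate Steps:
F(d, m) = 4 + m (F(d, m) = 7 - (3 - m) = 7 + (-3 + m) = 4 + m)
P(X, A) = 25 + 5*X (P(X, A) = (X + 5)*((4 - 3) + 4) = (5 + X)*(1 + 4) = (5 + X)*5 = 25 + 5*X)
((23 + P(1, 3))*(-48 + Z(-2, -6)) - 89)*(-152) = ((23 + (25 + 5*1))*(-48 - 6/(-2)) - 89)*(-152) = ((23 + (25 + 5))*(-48 - 6*(-1/2)) - 89)*(-152) = ((23 + 30)*(-48 + 3) - 89)*(-152) = (53*(-45) - 89)*(-152) = (-2385 - 89)*(-152) = -2474*(-152) = 376048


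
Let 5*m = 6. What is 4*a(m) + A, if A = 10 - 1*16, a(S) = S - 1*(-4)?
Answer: 74/5 ≈ 14.800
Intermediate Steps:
m = 6/5 (m = (⅕)*6 = 6/5 ≈ 1.2000)
a(S) = 4 + S (a(S) = S + 4 = 4 + S)
A = -6 (A = 10 - 16 = -6)
4*a(m) + A = 4*(4 + 6/5) - 6 = 4*(26/5) - 6 = 104/5 - 6 = 74/5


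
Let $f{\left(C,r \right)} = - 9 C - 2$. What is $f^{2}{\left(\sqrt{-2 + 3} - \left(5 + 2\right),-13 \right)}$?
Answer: $2704$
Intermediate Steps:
$f{\left(C,r \right)} = -2 - 9 C$
$f^{2}{\left(\sqrt{-2 + 3} - \left(5 + 2\right),-13 \right)} = \left(-2 - 9 \left(\sqrt{-2 + 3} - \left(5 + 2\right)\right)\right)^{2} = \left(-2 - 9 \left(\sqrt{1} - 7\right)\right)^{2} = \left(-2 - 9 \left(1 - 7\right)\right)^{2} = \left(-2 - -54\right)^{2} = \left(-2 + 54\right)^{2} = 52^{2} = 2704$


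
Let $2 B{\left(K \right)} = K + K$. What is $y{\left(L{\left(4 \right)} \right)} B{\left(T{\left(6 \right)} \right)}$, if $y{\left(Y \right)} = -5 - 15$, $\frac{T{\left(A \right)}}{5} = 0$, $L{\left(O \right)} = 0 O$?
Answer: $0$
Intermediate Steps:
$L{\left(O \right)} = 0$
$T{\left(A \right)} = 0$ ($T{\left(A \right)} = 5 \cdot 0 = 0$)
$B{\left(K \right)} = K$ ($B{\left(K \right)} = \frac{K + K}{2} = \frac{2 K}{2} = K$)
$y{\left(Y \right)} = -20$ ($y{\left(Y \right)} = -5 - 15 = -20$)
$y{\left(L{\left(4 \right)} \right)} B{\left(T{\left(6 \right)} \right)} = \left(-20\right) 0 = 0$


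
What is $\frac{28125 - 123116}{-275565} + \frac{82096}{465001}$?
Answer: $\frac{66793694231}{128138000565} \approx 0.52126$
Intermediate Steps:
$\frac{28125 - 123116}{-275565} + \frac{82096}{465001} = \left(-94991\right) \left(- \frac{1}{275565}\right) + 82096 \cdot \frac{1}{465001} = \frac{94991}{275565} + \frac{82096}{465001} = \frac{66793694231}{128138000565}$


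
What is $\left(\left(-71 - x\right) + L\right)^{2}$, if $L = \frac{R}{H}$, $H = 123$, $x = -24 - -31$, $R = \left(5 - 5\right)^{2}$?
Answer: $6084$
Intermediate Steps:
$R = 0$ ($R = 0^{2} = 0$)
$x = 7$ ($x = -24 + 31 = 7$)
$L = 0$ ($L = \frac{0}{123} = 0 \cdot \frac{1}{123} = 0$)
$\left(\left(-71 - x\right) + L\right)^{2} = \left(\left(-71 - 7\right) + 0\right)^{2} = \left(-78 + 0\right)^{2} = \left(-78\right)^{2} = 6084$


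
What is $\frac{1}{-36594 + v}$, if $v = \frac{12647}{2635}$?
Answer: $- \frac{2635}{96412543} \approx -2.733 \cdot 10^{-5}$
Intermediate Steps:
$v = \frac{12647}{2635}$ ($v = 12647 \cdot \frac{1}{2635} = \frac{12647}{2635} \approx 4.7996$)
$\frac{1}{-36594 + v} = \frac{1}{-36594 + \frac{12647}{2635}} = \frac{1}{- \frac{96412543}{2635}} = - \frac{2635}{96412543}$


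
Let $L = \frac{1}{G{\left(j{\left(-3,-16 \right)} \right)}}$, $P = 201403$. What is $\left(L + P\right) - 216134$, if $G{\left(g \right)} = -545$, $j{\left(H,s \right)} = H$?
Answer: $- \frac{8028396}{545} \approx -14731.0$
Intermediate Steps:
$L = - \frac{1}{545}$ ($L = \frac{1}{-545} = - \frac{1}{545} \approx -0.0018349$)
$\left(L + P\right) - 216134 = \left(- \frac{1}{545} + 201403\right) - 216134 = \frac{109764634}{545} - 216134 = - \frac{8028396}{545}$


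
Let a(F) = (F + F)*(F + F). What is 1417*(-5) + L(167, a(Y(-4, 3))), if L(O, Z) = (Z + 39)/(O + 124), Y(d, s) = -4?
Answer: -2061632/291 ≈ -7084.6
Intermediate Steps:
a(F) = 4*F² (a(F) = (2*F)*(2*F) = 4*F²)
L(O, Z) = (39 + Z)/(124 + O)
1417*(-5) + L(167, a(Y(-4, 3))) = 1417*(-5) + (39 + 4*(-4)²)/(124 + 167) = -7085 + (39 + 4*16)/291 = -7085 + (39 + 64)/291 = -7085 + (1/291)*103 = -7085 + 103/291 = -2061632/291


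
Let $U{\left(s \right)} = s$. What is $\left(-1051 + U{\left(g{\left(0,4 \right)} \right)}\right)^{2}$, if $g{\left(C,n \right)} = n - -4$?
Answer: $1087849$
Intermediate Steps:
$g{\left(C,n \right)} = 4 + n$ ($g{\left(C,n \right)} = n + 4 = 4 + n$)
$\left(-1051 + U{\left(g{\left(0,4 \right)} \right)}\right)^{2} = \left(-1051 + \left(4 + 4\right)\right)^{2} = \left(-1051 + 8\right)^{2} = \left(-1043\right)^{2} = 1087849$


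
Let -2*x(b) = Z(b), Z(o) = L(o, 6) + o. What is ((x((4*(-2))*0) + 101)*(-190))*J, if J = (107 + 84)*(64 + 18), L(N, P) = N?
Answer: -300553780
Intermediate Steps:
J = 15662 (J = 191*82 = 15662)
Z(o) = 2*o (Z(o) = o + o = 2*o)
x(b) = -b
((x((4*(-2))*0) + 101)*(-190))*J = ((-4*(-2)*0 + 101)*(-190))*15662 = ((-(-8)*0 + 101)*(-190))*15662 = ((-1*0 + 101)*(-190))*15662 = ((0 + 101)*(-190))*15662 = (101*(-190))*15662 = -19190*15662 = -300553780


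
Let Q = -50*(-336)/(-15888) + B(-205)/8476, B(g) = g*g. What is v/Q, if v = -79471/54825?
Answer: -222960340876/599986981875 ≈ -0.37161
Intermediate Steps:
B(g) = g**2
Q = 10943675/2805556 (Q = -50*(-336)/(-15888) + (-205)**2/8476 = 16800*(-1/15888) + 42025*(1/8476) = -350/331 + 42025/8476 = 10943675/2805556 ≈ 3.9007)
v = -79471/54825 ≈ -1.4495
v/Q = -79471/(54825*10943675/2805556) = -79471/54825*2805556/10943675 = -222960340876/599986981875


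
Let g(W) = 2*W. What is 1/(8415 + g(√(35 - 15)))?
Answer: 1683/14162429 - 4*√5/70812145 ≈ 0.00011871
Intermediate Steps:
1/(8415 + g(√(35 - 15))) = 1/(8415 + 2*√(35 - 15)) = 1/(8415 + 2*√20) = 1/(8415 + 2*(2*√5)) = 1/(8415 + 4*√5)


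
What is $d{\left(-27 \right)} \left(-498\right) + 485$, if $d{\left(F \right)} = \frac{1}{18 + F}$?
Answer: $\frac{1621}{3} \approx 540.33$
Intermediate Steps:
$d{\left(-27 \right)} \left(-498\right) + 485 = \frac{1}{18 - 27} \left(-498\right) + 485 = \frac{1}{-9} \left(-498\right) + 485 = \left(- \frac{1}{9}\right) \left(-498\right) + 485 = \frac{166}{3} + 485 = \frac{1621}{3}$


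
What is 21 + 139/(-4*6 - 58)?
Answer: 1583/82 ≈ 19.305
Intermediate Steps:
21 + 139/(-4*6 - 58) = 21 + 139/(-24 - 58) = 21 + 139/(-82) = 21 + 139*(-1/82) = 21 - 139/82 = 1583/82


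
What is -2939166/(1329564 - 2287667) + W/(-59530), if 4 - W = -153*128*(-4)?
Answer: 125009338088/28517935795 ≈ 4.3835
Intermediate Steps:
W = -78332 (W = 4 - (-153*128)*(-4) = 4 - (-19584)*(-4) = 4 - 1*78336 = 4 - 78336 = -78332)
-2939166/(1329564 - 2287667) + W/(-59530) = -2939166/(1329564 - 2287667) - 78332/(-59530) = -2939166/(-958103) - 78332*(-1/59530) = -2939166*(-1/958103) + 39166/29765 = 2939166/958103 + 39166/29765 = 125009338088/28517935795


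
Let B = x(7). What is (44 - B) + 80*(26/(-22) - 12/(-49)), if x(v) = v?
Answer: -20457/539 ≈ -37.954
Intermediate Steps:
B = 7
(44 - B) + 80*(26/(-22) - 12/(-49)) = (44 - 1*7) + 80*(26/(-22) - 12/(-49)) = (44 - 7) + 80*(26*(-1/22) - 12*(-1/49)) = 37 + 80*(-13/11 + 12/49) = 37 + 80*(-505/539) = 37 - 40400/539 = -20457/539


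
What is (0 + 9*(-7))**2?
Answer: 3969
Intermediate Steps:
(0 + 9*(-7))**2 = (0 - 63)**2 = (-63)**2 = 3969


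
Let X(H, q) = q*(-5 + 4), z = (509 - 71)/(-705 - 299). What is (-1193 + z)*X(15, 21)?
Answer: 12581205/502 ≈ 25062.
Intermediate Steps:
z = -219/502 (z = 438/(-1004) = 438*(-1/1004) = -219/502 ≈ -0.43625)
X(H, q) = -q (X(H, q) = q*(-1) = -q)
(-1193 + z)*X(15, 21) = (-1193 - 219/502)*(-1*21) = -599105/502*(-21) = 12581205/502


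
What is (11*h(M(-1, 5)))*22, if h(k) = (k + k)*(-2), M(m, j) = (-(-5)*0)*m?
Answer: 0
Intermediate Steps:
M(m, j) = 0 (M(m, j) = (-5*0)*m = 0*m = 0)
h(k) = -4*k (h(k) = (2*k)*(-2) = -4*k)
(11*h(M(-1, 5)))*22 = (11*(-4*0))*22 = (11*0)*22 = 0*22 = 0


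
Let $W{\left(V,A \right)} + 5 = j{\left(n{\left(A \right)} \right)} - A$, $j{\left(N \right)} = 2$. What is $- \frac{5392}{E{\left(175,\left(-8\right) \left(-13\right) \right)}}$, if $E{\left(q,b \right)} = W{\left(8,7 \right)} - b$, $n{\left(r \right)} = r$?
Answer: $\frac{2696}{57} \approx 47.298$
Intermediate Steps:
$W{\left(V,A \right)} = -3 - A$ ($W{\left(V,A \right)} = -5 - \left(-2 + A\right) = -3 - A$)
$E{\left(q,b \right)} = -10 - b$ ($E{\left(q,b \right)} = \left(-3 - 7\right) - b = -10 - b$)
$- \frac{5392}{E{\left(175,\left(-8\right) \left(-13\right) \right)}} = - \frac{5392}{-10 - \left(-8\right) \left(-13\right)} = - \frac{5392}{-10 - 104} = - \frac{5392}{-114} = \left(-5392\right) \left(- \frac{1}{114}\right) = \frac{2696}{57}$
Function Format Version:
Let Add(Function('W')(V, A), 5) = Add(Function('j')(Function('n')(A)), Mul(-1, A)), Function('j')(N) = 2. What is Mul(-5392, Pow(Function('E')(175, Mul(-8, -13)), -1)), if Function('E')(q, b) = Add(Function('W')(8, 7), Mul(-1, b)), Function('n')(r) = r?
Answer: Rational(2696, 57) ≈ 47.298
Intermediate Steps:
Function('W')(V, A) = Add(-3, Mul(-1, A)) (Function('W')(V, A) = Add(-5, Add(2, Mul(-1, A))) = Add(-3, Mul(-1, A)))
Function('E')(q, b) = Add(-10, Mul(-1, b)) (Function('E')(q, b) = Add(Add(-3, Mul(-1, 7)), Mul(-1, b)) = Add(Add(-3, -7), Mul(-1, b)) = Add(-10, Mul(-1, b)))
Mul(-5392, Pow(Function('E')(175, Mul(-8, -13)), -1)) = Mul(-5392, Pow(Add(-10, Mul(-1, Mul(-8, -13))), -1)) = Mul(-5392, Pow(Add(-10, Mul(-1, 104)), -1)) = Mul(-5392, Pow(Add(-10, -104), -1)) = Mul(-5392, Pow(-114, -1)) = Mul(-5392, Rational(-1, 114)) = Rational(2696, 57)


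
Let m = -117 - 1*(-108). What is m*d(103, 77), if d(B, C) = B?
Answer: -927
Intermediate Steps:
m = -9 (m = -117 + 108 = -9)
m*d(103, 77) = -9*103 = -927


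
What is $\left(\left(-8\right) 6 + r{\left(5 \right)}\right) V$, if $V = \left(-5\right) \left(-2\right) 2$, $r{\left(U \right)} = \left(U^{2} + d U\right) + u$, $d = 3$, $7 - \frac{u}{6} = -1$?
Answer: $800$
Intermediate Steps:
$u = 48$ ($u = 42 - -6 = 42 + 6 = 48$)
$r{\left(U \right)} = 48 + U^{2} + 3 U$ ($r{\left(U \right)} = \left(U^{2} + 3 U\right) + 48 = 48 + U^{2} + 3 U$)
$V = 20$ ($V = 10 \cdot 2 = 20$)
$\left(\left(-8\right) 6 + r{\left(5 \right)}\right) V = \left(\left(-8\right) 6 + \left(48 + 5^{2} + 3 \cdot 5\right)\right) 20 = \left(-48 + \left(48 + 25 + 15\right)\right) 20 = \left(-48 + 88\right) 20 = 40 \cdot 20 = 800$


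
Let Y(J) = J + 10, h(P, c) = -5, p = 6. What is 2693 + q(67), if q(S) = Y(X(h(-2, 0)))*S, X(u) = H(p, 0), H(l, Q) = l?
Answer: 3765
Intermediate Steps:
X(u) = 6
Y(J) = 10 + J
q(S) = 16*S (q(S) = (10 + 6)*S = 16*S)
2693 + q(67) = 2693 + 16*67 = 2693 + 1072 = 3765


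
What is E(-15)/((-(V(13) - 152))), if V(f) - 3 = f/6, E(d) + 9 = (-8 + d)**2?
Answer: 3120/881 ≈ 3.5414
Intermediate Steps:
E(d) = -9 + (-8 + d)**2
V(f) = 3 + f/6
E(-15)/((-(V(13) - 152))) = (-9 + (-8 - 15)**2)/((-((3 + (1/6)*13) - 152))) = (-9 + (-23)**2)/((-((3 + 13/6) - 152))) = (-9 + 529)/((-(31/6 - 152))) = 520/((-1*(-881/6))) = 520/(881/6) = 520*(6/881) = 3120/881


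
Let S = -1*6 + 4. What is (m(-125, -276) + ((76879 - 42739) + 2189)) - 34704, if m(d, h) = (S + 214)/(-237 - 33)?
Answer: 219269/135 ≈ 1624.2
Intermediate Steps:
S = -2 (S = -6 + 4 = -2)
m(d, h) = -106/135 (m(d, h) = (-2 + 214)/(-237 - 33) = 212/(-270) = 212*(-1/270) = -106/135)
(m(-125, -276) + ((76879 - 42739) + 2189)) - 34704 = (-106/135 + ((76879 - 42739) + 2189)) - 34704 = (-106/135 + (34140 + 2189)) - 34704 = (-106/135 + 36329) - 34704 = 4904309/135 - 34704 = 219269/135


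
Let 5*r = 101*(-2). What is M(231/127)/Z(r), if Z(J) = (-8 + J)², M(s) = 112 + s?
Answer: 361375/7437628 ≈ 0.048587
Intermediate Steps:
r = -202/5 (r = (101*(-2))/5 = (⅕)*(-202) = -202/5 ≈ -40.400)
M(231/127)/Z(r) = (112 + 231/127)/((-8 - 202/5)²) = (112 + 231*(1/127))/((-242/5)²) = (112 + 231/127)/(58564/25) = (14455/127)*(25/58564) = 361375/7437628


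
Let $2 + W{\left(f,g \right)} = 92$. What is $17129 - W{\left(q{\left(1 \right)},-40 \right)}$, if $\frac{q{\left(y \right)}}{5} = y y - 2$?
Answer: $17039$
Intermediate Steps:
$q{\left(y \right)} = -10 + 5 y^{2}$ ($q{\left(y \right)} = 5 \left(y y - 2\right) = 5 \left(y^{2} - 2\right) = 5 \left(-2 + y^{2}\right) = -10 + 5 y^{2}$)
$W{\left(f,g \right)} = 90$ ($W{\left(f,g \right)} = -2 + 92 = 90$)
$17129 - W{\left(q{\left(1 \right)},-40 \right)} = 17129 - 90 = 17039$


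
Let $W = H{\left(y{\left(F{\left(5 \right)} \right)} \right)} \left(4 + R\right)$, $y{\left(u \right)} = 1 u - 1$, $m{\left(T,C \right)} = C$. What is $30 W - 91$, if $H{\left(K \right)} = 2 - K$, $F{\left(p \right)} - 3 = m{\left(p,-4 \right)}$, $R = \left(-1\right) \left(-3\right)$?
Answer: $749$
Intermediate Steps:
$R = 3$
$F{\left(p \right)} = -1$ ($F{\left(p \right)} = 3 - 4 = -1$)
$y{\left(u \right)} = -1 + u$ ($y{\left(u \right)} = u - 1 = -1 + u$)
$W = 28$ ($W = \left(2 - \left(-1 - 1\right)\right) \left(4 + 3\right) = \left(2 - -2\right) 7 = \left(2 + 2\right) 7 = 4 \cdot 7 = 28$)
$30 W - 91 = 30 \cdot 28 - 91 = 840 - 91 = 749$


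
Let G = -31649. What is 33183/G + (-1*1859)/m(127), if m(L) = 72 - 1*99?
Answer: 57939550/854523 ≈ 67.803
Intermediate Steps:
m(L) = -27 (m(L) = 72 - 99 = -27)
33183/G + (-1*1859)/m(127) = 33183/(-31649) - 1*1859/(-27) = 33183*(-1/31649) - 1859*(-1/27) = -33183/31649 + 1859/27 = 57939550/854523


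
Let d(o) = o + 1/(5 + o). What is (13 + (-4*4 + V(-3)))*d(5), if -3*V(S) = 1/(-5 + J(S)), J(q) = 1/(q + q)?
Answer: -4641/310 ≈ -14.971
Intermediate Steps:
J(q) = 1/(2*q)
V(S) = -1/(3*(-5 + 1/(2*S)))
(13 + (-4*4 + V(-3)))*d(5) = (13 + (-4*4 + (⅔)*(-3)/(-1 + 10*(-3))))*((1 + 5² + 5*5)/(5 + 5)) = (13 + (-16 + (⅔)*(-3)/(-1 - 30)))*((1 + 25 + 25)/10) = (13 + (-16 + (⅔)*(-3)/(-31)))*((⅒)*51) = (13 + (-16 + (⅔)*(-3)*(-1/31)))*(51/10) = (13 + (-16 + 2/31))*(51/10) = (13 - 494/31)*(51/10) = -91/31*51/10 = -4641/310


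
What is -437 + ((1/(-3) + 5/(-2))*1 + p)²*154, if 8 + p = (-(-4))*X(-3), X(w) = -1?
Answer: 602051/18 ≈ 33447.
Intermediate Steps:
p = -12 (p = -8 - (-4)*(-1) = -8 - 4*(-1)*(-1) = -8 + 4*(-1) = -8 - 4 = -12)
-437 + ((1/(-3) + 5/(-2))*1 + p)²*154 = -437 + ((1/(-3) + 5/(-2))*1 - 12)²*154 = -437 + ((1*(-⅓) + 5*(-½))*1 - 12)²*154 = -437 + ((-⅓ - 5/2)*1 - 12)²*154 = -437 + (-17/6*1 - 12)²*154 = -437 + (-17/6 - 12)²*154 = -437 + (-89/6)²*154 = -437 + (7921/36)*154 = -437 + 609917/18 = 602051/18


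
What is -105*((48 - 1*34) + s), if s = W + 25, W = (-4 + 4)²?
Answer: -4095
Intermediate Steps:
W = 0 (W = 0² = 0)
s = 25 (s = 0 + 25 = 25)
-105*((48 - 1*34) + s) = -105*((48 - 1*34) + 25) = -105*((48 - 34) + 25) = -105*(14 + 25) = -105*39 = -4095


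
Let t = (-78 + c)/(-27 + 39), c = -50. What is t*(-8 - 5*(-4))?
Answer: -128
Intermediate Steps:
t = -32/3 (t = (-78 - 50)/(-27 + 39) = -128/12 = -128*1/12 = -32/3 ≈ -10.667)
t*(-8 - 5*(-4)) = -32*(-8 - 5*(-4))/3 = -32*(-8 + 20)/3 = -32/3*12 = -128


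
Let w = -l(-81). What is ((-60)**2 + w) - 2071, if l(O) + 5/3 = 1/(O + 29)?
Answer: 238787/156 ≈ 1530.7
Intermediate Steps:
l(O) = -5/3 + 1/(29 + O) (l(O) = -5/3 + 1/(O + 29) = -5/3 + 1/(29 + O))
w = 263/156 (w = -(-142 - 5*(-81))/(3*(29 - 81)) = -(-142 + 405)/(3*(-52)) = -(-1)*263/(3*52) = -1*(-263/156) = 263/156 ≈ 1.6859)
((-60)**2 + w) - 2071 = ((-60)**2 + 263/156) - 2071 = (3600 + 263/156) - 2071 = 561863/156 - 2071 = 238787/156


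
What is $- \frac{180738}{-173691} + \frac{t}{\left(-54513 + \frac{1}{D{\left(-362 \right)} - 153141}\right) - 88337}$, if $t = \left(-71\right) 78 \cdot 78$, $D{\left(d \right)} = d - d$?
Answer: $\frac{571991177528686}{140729542177483} \approx 4.0645$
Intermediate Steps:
$D{\left(d \right)} = 0$
$t = -431964$ ($t = \left(-5538\right) 78 = -431964$)
$- \frac{180738}{-173691} + \frac{t}{\left(-54513 + \frac{1}{D{\left(-362 \right)} - 153141}\right) - 88337} = - \frac{180738}{-173691} - \frac{431964}{\left(-54513 + \frac{1}{0 - 153141}\right) - 88337} = \left(-180738\right) \left(- \frac{1}{173691}\right) - \frac{431964}{\left(-54513 + \frac{1}{-153141}\right) - 88337} = \frac{6694}{6433} - \frac{431964}{\left(-54513 - \frac{1}{153141}\right) - 88337} = \frac{6694}{6433} - \frac{431964}{- \frac{8348175334}{153141} - 88337} = \frac{6694}{6433} - \frac{431964}{- \frac{21876191851}{153141}} = \frac{6694}{6433} - - \frac{66151398924}{21876191851} = \frac{6694}{6433} + \frac{66151398924}{21876191851} = \frac{571991177528686}{140729542177483}$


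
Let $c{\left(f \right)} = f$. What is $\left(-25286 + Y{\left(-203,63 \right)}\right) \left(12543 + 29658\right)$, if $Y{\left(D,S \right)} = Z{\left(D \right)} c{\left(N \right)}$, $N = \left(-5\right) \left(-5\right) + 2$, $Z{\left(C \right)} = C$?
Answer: $-1298398167$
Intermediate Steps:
$N = 27$ ($N = 25 + 2 = 27$)
$Y{\left(D,S \right)} = 27 D$ ($Y{\left(D,S \right)} = D 27 = 27 D$)
$\left(-25286 + Y{\left(-203,63 \right)}\right) \left(12543 + 29658\right) = \left(-25286 + 27 \left(-203\right)\right) \left(12543 + 29658\right) = \left(-25286 - 5481\right) 42201 = \left(-30767\right) 42201 = -1298398167$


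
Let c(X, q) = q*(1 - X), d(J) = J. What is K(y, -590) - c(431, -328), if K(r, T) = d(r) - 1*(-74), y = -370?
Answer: -141336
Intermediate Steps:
K(r, T) = 74 + r (K(r, T) = r - 1*(-74) = r + 74 = 74 + r)
K(y, -590) - c(431, -328) = (74 - 370) - (-328)*(1 - 1*431) = -296 - (-328)*(1 - 431) = -296 - (-328)*(-430) = -296 - 1*141040 = -296 - 141040 = -141336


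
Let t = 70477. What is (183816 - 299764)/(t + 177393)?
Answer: -8282/17705 ≈ -0.46778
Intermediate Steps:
(183816 - 299764)/(t + 177393) = (183816 - 299764)/(70477 + 177393) = -115948/247870 = -115948*1/247870 = -8282/17705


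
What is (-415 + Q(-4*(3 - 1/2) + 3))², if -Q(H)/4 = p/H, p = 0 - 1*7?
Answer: 175561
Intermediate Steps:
p = -7 (p = 0 - 7 = -7)
Q(H) = 28/H (Q(H) = -(-28)/H = 28/H)
(-415 + Q(-4*(3 - 1/2) + 3))² = (-415 + 28/(-4*(3 - 1/2) + 3))² = (-415 + 28/(-4*(3 - 1*½) + 3))² = (-415 + 28/(-4*(3 - ½) + 3))² = (-415 + 28/(-4*5/2 + 3))² = (-415 + 28/(-10 + 3))² = (-415 + 28/(-7))² = (-415 + 28*(-⅐))² = (-415 - 4)² = (-419)² = 175561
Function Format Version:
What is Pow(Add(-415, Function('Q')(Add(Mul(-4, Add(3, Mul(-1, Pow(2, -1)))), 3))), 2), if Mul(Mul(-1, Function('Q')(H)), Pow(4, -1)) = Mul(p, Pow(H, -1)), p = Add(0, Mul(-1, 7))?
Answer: 175561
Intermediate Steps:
p = -7 (p = Add(0, -7) = -7)
Function('Q')(H) = Mul(28, Pow(H, -1)) (Function('Q')(H) = Mul(-4, Mul(-7, Pow(H, -1))) = Mul(28, Pow(H, -1)))
Pow(Add(-415, Function('Q')(Add(Mul(-4, Add(3, Mul(-1, Pow(2, -1)))), 3))), 2) = Pow(Add(-415, Mul(28, Pow(Add(Mul(-4, Add(3, Mul(-1, Pow(2, -1)))), 3), -1))), 2) = Pow(Add(-415, Mul(28, Pow(Add(Mul(-4, Add(3, Mul(-1, Rational(1, 2)))), 3), -1))), 2) = Pow(Add(-415, Mul(28, Pow(Add(Mul(-4, Add(3, Rational(-1, 2))), 3), -1))), 2) = Pow(Add(-415, Mul(28, Pow(Add(Mul(-4, Rational(5, 2)), 3), -1))), 2) = Pow(Add(-415, Mul(28, Pow(Add(-10, 3), -1))), 2) = Pow(Add(-415, Mul(28, Pow(-7, -1))), 2) = Pow(Add(-415, Mul(28, Rational(-1, 7))), 2) = Pow(Add(-415, -4), 2) = Pow(-419, 2) = 175561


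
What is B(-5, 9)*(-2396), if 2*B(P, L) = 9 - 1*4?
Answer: -5990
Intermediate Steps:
B(P, L) = 5/2 (B(P, L) = (9 - 1*4)/2 = (9 - 4)/2 = (½)*5 = 5/2)
B(-5, 9)*(-2396) = (5/2)*(-2396) = -5990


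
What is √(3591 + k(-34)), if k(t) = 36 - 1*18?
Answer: 3*√401 ≈ 60.075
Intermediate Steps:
k(t) = 18 (k(t) = 36 - 18 = 18)
√(3591 + k(-34)) = √(3591 + 18) = √3609 = 3*√401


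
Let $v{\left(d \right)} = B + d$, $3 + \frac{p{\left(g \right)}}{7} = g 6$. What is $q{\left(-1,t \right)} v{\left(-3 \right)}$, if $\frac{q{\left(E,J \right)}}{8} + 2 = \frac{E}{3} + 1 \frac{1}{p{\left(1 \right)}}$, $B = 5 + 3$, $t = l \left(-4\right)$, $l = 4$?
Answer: $- \frac{640}{7} \approx -91.429$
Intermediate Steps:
$p{\left(g \right)} = -21 + 42 g$ ($p{\left(g \right)} = -21 + 7 g 6 = -21 + 7 \cdot 6 g = -21 + 42 g$)
$t = -16$ ($t = 4 \left(-4\right) = -16$)
$B = 8$
$q{\left(E,J \right)} = - \frac{328}{21} + \frac{8 E}{3}$ ($q{\left(E,J \right)} = -16 + 8 \left(\frac{E}{3} + 1 \frac{1}{-21 + 42 \cdot 1}\right) = -16 + 8 \left(E \frac{1}{3} + 1 \frac{1}{-21 + 42}\right) = -16 + 8 \left(\frac{E}{3} + 1 \cdot \frac{1}{21}\right) = -16 + 8 \left(\frac{E}{3} + \frac{1}{21}\right) = -16 + 8 \left(\frac{1}{21} + \frac{E}{3}\right) = -16 + \left(\frac{8}{21} + \frac{8 E}{3}\right) = - \frac{328}{21} + \frac{8 E}{3}$)
$v{\left(d \right)} = 8 + d$
$q{\left(-1,t \right)} v{\left(-3 \right)} = \left(- \frac{328}{21} + \frac{8}{3} \left(-1\right)\right) \left(8 - 3\right) = \left(- \frac{328}{21} - \frac{8}{3}\right) 5 = \left(- \frac{128}{7}\right) 5 = - \frac{640}{7}$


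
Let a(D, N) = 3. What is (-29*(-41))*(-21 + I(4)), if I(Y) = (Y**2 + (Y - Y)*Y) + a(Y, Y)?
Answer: -2378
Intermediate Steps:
I(Y) = 3 + Y**2 (I(Y) = (Y**2 + (Y - Y)*Y) + 3 = (Y**2 + 0*Y) + 3 = (Y**2 + 0) + 3 = Y**2 + 3 = 3 + Y**2)
(-29*(-41))*(-21 + I(4)) = (-29*(-41))*(-21 + (3 + 4**2)) = 1189*(-21 + (3 + 16)) = 1189*(-21 + 19) = 1189*(-2) = -2378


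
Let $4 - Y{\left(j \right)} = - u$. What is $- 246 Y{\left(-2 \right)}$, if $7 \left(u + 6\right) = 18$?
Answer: $- \frac{984}{7} \approx -140.57$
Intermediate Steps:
$u = - \frac{24}{7}$ ($u = -6 + \frac{1}{7} \cdot 18 = -6 + \frac{18}{7} = - \frac{24}{7} \approx -3.4286$)
$Y{\left(j \right)} = \frac{4}{7}$ ($Y{\left(j \right)} = 4 - \left(-1\right) \left(- \frac{24}{7}\right) = 4 - \frac{24}{7} = \frac{4}{7}$)
$- 246 Y{\left(-2 \right)} = \left(-246\right) \frac{4}{7} = - \frac{984}{7}$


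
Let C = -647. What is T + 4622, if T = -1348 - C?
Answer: 3921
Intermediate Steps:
T = -701 (T = -1348 - 1*(-647) = -1348 + 647 = -701)
T + 4622 = -701 + 4622 = 3921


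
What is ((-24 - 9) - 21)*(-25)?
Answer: 1350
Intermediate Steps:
((-24 - 9) - 21)*(-25) = (-33 - 21)*(-25) = -54*(-25) = 1350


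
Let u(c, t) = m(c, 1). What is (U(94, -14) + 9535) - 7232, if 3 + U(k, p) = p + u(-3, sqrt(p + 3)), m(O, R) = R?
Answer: 2287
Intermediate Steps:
u(c, t) = 1
U(k, p) = -2 + p (U(k, p) = -3 + (p + 1) = -3 + (1 + p) = -2 + p)
(U(94, -14) + 9535) - 7232 = ((-2 - 14) + 9535) - 7232 = (-16 + 9535) - 7232 = 9519 - 7232 = 2287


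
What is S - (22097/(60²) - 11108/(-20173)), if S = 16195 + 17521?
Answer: 2448064573219/72622800 ≈ 33709.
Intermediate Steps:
S = 33716
S - (22097/(60²) - 11108/(-20173)) = 33716 - (22097/(60²) - 11108/(-20173)) = 33716 - (22097/3600 - 11108*(-1/20173)) = 33716 - (22097*(1/3600) + 11108/20173) = 33716 - (22097/3600 + 11108/20173) = 33716 - 1*485751581/72622800 = 33716 - 485751581/72622800 = 2448064573219/72622800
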